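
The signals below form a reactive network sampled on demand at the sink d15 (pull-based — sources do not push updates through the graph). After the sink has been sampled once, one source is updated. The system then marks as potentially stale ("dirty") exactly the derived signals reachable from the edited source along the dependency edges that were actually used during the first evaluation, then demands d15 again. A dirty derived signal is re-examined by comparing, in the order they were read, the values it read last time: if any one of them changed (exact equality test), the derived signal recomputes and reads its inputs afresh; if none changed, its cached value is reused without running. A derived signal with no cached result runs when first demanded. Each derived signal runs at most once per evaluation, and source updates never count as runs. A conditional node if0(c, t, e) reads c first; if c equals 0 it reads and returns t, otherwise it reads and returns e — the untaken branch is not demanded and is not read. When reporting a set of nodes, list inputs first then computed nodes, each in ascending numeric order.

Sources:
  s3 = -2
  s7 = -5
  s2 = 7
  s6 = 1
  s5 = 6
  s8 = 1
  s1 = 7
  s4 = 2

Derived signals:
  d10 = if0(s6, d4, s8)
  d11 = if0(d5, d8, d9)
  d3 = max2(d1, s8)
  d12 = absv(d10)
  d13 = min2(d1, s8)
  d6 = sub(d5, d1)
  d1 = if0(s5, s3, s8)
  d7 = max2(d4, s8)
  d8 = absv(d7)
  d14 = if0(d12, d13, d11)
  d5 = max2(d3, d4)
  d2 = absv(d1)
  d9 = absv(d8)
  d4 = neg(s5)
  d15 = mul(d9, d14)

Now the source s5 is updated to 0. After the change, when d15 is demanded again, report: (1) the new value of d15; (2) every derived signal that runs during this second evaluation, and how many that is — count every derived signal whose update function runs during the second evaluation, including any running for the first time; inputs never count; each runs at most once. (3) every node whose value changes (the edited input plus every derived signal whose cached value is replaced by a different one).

Initial pass — values computed on the first demand:
  d1 = if0(s5=6 -> else branch s8) = 1
  d3 = max2(1, 1) = 1
  d4 = neg(6) = -6
  d5 = max2(1, -6) = 1
  d7 = max2(-6, 1) = 1
  d8 = absv(1) = 1
  d9 = absv(1) = 1
  d10 = if0(s6=1 -> else branch s8) = 1
  d11 = if0(d5=1 -> else branch d9) = 1
  d12 = absv(1) = 1
  d14 = if0(d12=1 -> else branch d11) = 1
  d15 = mul(1, 1) = 1

Second demand — change propagation:
  d1: re-runs because s5 6->0; new result -2.
  d3: re-runs because d1 1->-2; new result 1 (unchanged).
  d4: re-runs because s5 6->0; new result 0.
  d5: re-runs because d4 -6->0; new result 1 (unchanged).
  d7: re-runs because d4 -6->0; new result 1 (unchanged).
  d8: re-examined; everything it read last time is the same (d7 unchanged) — cache 1 kept, no run.
  d9: re-examined; everything it read last time is the same (d8 unchanged) — cache 1 kept, no run.
  d11: re-examined; everything it read last time is the same (d5 unchanged, d9 unchanged) — cache 1 kept, no run.
  d14: re-examined; everything it read last time is the same (d12 unchanged, d11 unchanged) — cache 1 kept, no run.
  d15: re-examined; everything it read last time is the same (d9 unchanged, d14 unchanged) — cache 1 kept, no run.

The important point: at d8 every value read last time is unchanged, so the dirty flag clears without a run.

d15 now evaluates to 1.
Run set: d1, d3, d4, d5, d7 (5 run).
Changed values: s5, d1, d4.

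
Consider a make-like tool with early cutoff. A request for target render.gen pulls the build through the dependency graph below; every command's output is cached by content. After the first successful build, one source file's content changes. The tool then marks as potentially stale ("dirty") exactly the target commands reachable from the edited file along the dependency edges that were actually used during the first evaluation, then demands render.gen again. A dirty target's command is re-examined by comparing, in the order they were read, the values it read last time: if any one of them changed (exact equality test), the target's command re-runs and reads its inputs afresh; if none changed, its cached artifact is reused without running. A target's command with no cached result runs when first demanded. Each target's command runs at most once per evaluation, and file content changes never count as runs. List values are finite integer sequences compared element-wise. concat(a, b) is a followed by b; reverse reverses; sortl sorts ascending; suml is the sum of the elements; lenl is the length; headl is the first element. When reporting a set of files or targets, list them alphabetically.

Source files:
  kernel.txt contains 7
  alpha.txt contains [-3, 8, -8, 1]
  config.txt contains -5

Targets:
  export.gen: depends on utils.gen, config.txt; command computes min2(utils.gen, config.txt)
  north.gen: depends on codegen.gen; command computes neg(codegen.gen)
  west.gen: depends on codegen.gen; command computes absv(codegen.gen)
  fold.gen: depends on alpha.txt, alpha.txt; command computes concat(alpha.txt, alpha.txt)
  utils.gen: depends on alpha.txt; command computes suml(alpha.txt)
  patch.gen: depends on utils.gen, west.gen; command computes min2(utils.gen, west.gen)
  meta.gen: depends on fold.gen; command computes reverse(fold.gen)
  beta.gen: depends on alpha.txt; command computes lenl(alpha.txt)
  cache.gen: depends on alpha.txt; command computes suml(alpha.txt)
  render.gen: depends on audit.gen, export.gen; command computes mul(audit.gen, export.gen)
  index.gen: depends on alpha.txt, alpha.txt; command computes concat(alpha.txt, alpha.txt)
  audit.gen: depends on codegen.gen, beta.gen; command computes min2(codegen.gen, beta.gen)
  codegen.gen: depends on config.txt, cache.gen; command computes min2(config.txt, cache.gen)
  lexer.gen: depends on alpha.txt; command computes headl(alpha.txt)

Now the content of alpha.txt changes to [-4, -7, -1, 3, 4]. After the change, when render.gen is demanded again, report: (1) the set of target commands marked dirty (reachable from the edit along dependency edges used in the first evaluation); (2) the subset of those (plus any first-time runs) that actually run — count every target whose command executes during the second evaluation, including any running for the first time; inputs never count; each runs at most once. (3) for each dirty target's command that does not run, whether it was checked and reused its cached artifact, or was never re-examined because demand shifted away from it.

First demand of the output computes:
  beta.gen = lenl([-3, 8, -8, 1]) = 4
  cache.gen = suml([-3, 8, -8, 1]) = -2
  codegen.gen = min2(-5, -2) = -5
  audit.gen = min2(-5, 4) = -5
  utils.gen = suml([-3, 8, -8, 1]) = -2
  export.gen = min2(-2, -5) = -5
  render.gen = mul(-5, -5) = 25

After the edit, cleaning proceeds:
  beta.gen: a read changed (alpha.txt [-3, 8, -8, 1]->[-4, -7, -1, 3, 4]) — executes, giving 5.
  cache.gen: a read changed (alpha.txt [-3, 8, -8, 1]->[-4, -7, -1, 3, 4]) — executes, giving -5.
  codegen.gen: a read changed (cache.gen -2->-5) — executes, giving -5 — identical to its old value.
  audit.gen: a read changed (beta.gen 4->5) — executes, giving -5 — identical to its old value.
  utils.gen: a read changed (alpha.txt [-3, 8, -8, 1]->[-4, -7, -1, 3, 4]) — executes, giving -5.
  export.gen: a read changed (utils.gen -2->-5) — executes, giving -5 — identical to its old value.
  render.gen: dirty, but its reads are unchanged (audit.gen unchanged, export.gen unchanged); cached 25 stands.

Note where the cutoff bites: render.gen is checked, finds nothing changed, and keeps its cache.

The edit dirties: audit.gen, beta.gen, cache.gen, codegen.gen, export.gen, render.gen, utils.gen.
6 target commands run: audit.gen, beta.gen, cache.gen, codegen.gen, export.gen, utils.gen.
Cache hits after checking: render.gen.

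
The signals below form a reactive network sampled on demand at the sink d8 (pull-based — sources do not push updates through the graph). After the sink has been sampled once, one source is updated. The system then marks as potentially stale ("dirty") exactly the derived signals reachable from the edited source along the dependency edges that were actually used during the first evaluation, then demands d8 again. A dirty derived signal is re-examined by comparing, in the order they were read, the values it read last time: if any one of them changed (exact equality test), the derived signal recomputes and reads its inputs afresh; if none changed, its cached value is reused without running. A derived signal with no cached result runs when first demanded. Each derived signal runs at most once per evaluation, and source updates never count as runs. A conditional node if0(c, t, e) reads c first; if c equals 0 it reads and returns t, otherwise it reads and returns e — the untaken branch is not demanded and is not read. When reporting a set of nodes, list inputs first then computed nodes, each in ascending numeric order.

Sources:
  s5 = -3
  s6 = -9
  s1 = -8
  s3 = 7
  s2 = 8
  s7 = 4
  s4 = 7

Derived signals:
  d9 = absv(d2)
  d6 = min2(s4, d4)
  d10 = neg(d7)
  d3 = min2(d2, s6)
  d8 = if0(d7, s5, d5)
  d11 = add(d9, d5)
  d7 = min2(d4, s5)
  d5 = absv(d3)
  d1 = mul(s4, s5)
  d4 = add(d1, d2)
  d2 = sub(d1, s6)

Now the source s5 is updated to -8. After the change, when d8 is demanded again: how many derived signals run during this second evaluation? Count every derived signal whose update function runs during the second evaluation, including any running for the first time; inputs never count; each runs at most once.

Initial pass — values computed on the first demand:
  d1 = mul(7, -3) = -21
  d2 = sub(-21, -9) = -12
  d3 = min2(-12, -9) = -12
  d4 = add(-21, -12) = -33
  d5 = absv(-12) = 12
  d7 = min2(-33, -3) = -33
  d8 = if0(d7=-33 -> else branch d5) = 12

Second demand — change propagation:
  d1: re-runs because s5 -3->-8; new result -56.
  d2: re-runs because d1 -21->-56; new result -47.
  d3: re-runs because d2 -12->-47; new result -47.
  d4: re-runs because d1 -21->-56; d2 -12->-47; new result -103.
  d5: re-runs because d3 -12->-47; new result 47.
  d7: re-runs because d4 -33->-103; s5 -3->-8; new result -103.
  d8: re-runs because d7 -33->-103; d5 12->47; new result 47.

Run set: d1, d2, d3, d4, d5, d7, d8 (7 run).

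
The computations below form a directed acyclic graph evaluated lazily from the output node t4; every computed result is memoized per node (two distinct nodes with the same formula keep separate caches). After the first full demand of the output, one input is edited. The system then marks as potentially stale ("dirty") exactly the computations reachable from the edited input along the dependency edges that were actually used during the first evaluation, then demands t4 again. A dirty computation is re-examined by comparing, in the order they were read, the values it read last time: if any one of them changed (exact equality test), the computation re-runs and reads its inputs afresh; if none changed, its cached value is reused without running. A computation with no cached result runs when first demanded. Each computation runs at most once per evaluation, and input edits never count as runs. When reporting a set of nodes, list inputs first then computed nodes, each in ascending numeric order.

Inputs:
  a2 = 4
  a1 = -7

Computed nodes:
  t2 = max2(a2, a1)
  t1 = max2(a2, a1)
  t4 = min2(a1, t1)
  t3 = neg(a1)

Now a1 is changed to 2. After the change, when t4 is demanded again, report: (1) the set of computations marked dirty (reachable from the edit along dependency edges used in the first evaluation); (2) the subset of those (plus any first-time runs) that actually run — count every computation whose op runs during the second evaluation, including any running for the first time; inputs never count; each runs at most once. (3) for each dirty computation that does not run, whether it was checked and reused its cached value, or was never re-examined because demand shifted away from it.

First demand of the output computes:
  t1 = max2(4, -7) = 4
  t4 = min2(-7, 4) = -7

After the edit, cleaning proceeds:
  t1: a read changed (a1 -7->2) — executes, giving 4 — identical to its old value.
  t4: a read changed (a1 -7->2) — executes, giving 2.

The edit dirties: t1, t4.
2 computations run: t1, t4.
No dirty computation escaped a run.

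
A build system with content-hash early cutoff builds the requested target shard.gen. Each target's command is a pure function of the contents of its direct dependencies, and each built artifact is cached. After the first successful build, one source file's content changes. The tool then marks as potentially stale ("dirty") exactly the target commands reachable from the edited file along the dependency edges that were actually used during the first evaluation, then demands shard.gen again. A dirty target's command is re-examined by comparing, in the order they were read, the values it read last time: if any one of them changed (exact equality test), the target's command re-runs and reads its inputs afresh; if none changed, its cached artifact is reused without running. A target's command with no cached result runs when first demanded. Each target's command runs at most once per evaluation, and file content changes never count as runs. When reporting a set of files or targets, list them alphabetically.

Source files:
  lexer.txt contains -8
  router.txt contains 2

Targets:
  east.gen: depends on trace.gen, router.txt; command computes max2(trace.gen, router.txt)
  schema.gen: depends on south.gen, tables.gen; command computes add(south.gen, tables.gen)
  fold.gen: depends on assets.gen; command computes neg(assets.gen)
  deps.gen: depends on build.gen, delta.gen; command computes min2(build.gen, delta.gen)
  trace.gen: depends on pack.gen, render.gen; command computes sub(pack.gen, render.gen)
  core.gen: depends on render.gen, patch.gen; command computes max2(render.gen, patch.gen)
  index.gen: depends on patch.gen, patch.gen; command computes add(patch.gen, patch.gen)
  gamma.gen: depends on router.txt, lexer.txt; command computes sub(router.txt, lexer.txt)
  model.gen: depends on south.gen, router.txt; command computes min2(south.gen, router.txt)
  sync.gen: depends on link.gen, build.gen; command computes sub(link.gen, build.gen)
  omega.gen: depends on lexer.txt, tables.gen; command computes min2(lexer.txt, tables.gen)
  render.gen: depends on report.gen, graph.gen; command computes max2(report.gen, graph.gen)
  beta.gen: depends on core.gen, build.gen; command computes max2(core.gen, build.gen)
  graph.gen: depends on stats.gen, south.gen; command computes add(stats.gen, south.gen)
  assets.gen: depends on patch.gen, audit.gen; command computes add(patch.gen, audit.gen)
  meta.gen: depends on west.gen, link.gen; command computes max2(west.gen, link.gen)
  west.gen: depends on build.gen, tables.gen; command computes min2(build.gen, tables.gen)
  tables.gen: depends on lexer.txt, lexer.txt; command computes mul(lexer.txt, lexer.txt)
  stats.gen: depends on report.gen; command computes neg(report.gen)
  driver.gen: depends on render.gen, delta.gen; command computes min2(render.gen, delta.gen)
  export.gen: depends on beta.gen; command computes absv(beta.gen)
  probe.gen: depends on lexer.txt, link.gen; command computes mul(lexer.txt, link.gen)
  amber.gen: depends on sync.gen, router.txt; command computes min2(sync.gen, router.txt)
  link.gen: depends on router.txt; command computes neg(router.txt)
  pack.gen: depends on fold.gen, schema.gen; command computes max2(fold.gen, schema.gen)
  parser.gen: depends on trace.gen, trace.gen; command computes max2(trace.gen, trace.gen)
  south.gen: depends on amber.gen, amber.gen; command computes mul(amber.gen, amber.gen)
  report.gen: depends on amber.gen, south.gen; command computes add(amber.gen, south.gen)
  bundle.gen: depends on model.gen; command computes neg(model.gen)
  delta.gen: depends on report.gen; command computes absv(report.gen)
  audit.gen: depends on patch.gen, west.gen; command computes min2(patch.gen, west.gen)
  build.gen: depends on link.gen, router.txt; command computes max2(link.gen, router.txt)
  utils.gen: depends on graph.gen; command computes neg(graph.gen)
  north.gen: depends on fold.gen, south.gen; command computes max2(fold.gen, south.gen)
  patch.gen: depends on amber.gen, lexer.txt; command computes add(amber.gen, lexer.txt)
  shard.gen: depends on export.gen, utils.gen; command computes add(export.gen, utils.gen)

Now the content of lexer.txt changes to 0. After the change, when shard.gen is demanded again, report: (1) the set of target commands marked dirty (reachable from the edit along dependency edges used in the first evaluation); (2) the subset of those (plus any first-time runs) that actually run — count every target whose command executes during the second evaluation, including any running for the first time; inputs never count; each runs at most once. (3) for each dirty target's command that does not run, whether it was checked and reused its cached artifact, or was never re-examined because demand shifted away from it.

Marked dirty: beta.gen, core.gen, export.gen, patch.gen, shard.gen.
Target commands that run: core.gen, patch.gen — 2 in total.
Checked but reused from cache: beta.gen, export.gen, shard.gen.
Key observation: the change is absorbed at core.gen — it re-runs but produces the same value, and the output's value is unchanged.

First evaluation (everything demanded from the output):
  link.gen = neg(2) = -2
  build.gen = max2(-2, 2) = 2
  sync.gen = sub(-2, 2) = -4
  amber.gen = min2(-4, 2) = -4
  patch.gen = add(-4, -8) = -12
  south.gen = mul(-4, -4) = 16
  report.gen = add(-4, 16) = 12
  stats.gen = neg(12) = -12
  graph.gen = add(-12, 16) = 4
  render.gen = max2(12, 4) = 12
  core.gen = max2(12, -12) = 12
  beta.gen = max2(12, 2) = 12
  export.gen = absv(12) = 12
  utils.gen = neg(4) = -4
  shard.gen = add(12, -4) = 8

Propagation after the edit:
  patch.gen: runs — lexer.txt -8->0; result -4.
  core.gen: runs — patch.gen -12->-4; result 12 (same value as before).
  beta.gen: checked — values it read are unchanged (core.gen unchanged, build.gen unchanged); reused cached 12 without running.
  export.gen: checked — values it read are unchanged (beta.gen unchanged); reused cached 12 without running.
  shard.gen: checked — values it read are unchanged (export.gen unchanged, utils.gen unchanged); reused cached 8 without running.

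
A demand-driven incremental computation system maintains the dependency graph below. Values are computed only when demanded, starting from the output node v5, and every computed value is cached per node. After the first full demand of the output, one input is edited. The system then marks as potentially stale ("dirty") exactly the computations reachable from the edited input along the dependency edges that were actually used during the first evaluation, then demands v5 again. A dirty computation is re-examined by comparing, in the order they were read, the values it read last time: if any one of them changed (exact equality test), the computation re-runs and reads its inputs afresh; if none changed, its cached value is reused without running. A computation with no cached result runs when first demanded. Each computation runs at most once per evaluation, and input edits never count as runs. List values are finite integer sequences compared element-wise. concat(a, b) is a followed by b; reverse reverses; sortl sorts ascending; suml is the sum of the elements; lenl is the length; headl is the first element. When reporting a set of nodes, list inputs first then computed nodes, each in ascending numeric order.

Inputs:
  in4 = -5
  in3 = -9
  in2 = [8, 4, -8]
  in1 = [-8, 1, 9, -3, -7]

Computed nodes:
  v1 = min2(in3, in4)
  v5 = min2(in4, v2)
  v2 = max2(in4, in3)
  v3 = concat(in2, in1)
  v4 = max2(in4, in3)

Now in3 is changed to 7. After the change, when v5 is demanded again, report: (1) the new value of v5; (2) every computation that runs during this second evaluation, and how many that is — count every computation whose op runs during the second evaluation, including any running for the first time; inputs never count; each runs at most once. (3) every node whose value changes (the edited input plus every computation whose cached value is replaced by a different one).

New value of v5: -5.
Computations that run: v2, v5 — 2 in total.
Values that change: in3, v2.

First evaluation (everything demanded from the output):
  v2 = max2(-5, -9) = -5
  v5 = min2(-5, -5) = -5

Propagation after the edit:
  v2: runs — in3 -9->7; result 7.
  v5: runs — v2 -5->7; result -5 (same value as before).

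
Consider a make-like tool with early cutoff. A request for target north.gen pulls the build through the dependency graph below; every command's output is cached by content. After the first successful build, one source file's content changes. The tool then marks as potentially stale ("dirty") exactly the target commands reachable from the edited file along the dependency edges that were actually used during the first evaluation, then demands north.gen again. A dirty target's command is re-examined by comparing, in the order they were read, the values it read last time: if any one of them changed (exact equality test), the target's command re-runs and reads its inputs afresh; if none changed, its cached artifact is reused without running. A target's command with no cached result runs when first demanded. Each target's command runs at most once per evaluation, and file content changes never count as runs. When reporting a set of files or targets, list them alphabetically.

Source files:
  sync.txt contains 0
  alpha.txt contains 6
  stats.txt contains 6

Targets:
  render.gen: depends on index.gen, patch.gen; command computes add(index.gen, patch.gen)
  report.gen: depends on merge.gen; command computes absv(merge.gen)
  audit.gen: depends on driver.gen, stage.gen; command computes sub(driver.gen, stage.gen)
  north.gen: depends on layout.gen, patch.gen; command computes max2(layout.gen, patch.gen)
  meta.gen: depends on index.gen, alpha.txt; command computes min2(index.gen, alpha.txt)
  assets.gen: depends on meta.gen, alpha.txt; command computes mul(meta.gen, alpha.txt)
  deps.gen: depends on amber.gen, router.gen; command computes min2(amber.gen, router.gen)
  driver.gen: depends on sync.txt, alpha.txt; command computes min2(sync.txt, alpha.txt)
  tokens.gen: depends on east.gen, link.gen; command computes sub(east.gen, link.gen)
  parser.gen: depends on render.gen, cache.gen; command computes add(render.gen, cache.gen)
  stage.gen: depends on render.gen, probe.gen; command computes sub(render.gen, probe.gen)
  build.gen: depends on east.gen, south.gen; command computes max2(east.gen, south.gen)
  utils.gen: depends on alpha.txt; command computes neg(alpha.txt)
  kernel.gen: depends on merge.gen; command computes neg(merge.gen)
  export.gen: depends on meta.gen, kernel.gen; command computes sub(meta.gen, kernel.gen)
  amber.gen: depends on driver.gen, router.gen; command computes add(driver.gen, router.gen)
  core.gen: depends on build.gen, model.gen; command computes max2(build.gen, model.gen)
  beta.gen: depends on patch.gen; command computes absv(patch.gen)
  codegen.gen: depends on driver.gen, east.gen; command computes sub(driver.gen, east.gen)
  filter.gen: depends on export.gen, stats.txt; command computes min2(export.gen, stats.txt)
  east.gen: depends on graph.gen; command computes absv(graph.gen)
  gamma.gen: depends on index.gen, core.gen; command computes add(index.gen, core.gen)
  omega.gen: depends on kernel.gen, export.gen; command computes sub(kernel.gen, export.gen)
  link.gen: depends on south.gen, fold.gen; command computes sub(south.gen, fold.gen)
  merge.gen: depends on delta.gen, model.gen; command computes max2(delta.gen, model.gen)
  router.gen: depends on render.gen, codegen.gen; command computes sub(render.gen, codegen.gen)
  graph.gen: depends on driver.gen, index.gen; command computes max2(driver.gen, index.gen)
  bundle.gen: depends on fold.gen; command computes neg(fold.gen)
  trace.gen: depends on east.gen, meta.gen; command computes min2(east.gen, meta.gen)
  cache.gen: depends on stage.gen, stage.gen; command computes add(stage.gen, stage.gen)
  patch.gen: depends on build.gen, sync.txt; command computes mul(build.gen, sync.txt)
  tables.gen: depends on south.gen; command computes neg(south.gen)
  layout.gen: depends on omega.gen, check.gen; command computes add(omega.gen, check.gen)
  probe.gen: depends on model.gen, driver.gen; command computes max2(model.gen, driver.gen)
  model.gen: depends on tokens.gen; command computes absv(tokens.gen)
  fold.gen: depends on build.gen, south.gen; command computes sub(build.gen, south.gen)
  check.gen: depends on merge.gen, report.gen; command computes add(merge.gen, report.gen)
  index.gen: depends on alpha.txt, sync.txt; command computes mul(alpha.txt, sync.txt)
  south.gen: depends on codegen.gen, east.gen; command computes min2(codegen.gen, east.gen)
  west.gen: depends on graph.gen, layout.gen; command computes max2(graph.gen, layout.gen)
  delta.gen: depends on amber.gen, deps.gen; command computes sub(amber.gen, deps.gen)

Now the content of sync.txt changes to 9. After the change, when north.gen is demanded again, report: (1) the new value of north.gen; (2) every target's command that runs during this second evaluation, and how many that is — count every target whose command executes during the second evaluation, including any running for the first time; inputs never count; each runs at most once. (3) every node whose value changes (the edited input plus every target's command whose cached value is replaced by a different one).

Demanding north.gen again yields 486.
26 target commands run: amber.gen, build.gen, check.gen, codegen.gen, delta.gen, deps.gen, driver.gen, east.gen, export.gen, fold.gen, graph.gen, index.gen, kernel.gen, layout.gen, link.gen, merge.gen, meta.gen, model.gen, north.gen, omega.gen, patch.gen, render.gen, report.gen, router.gen, south.gen, tokens.gen.
The nodes whose values change: amber.gen, build.gen, check.gen, codegen.gen, delta.gen, deps.gen, driver.gen, east.gen, export.gen, fold.gen, graph.gen, index.gen, kernel.gen, layout.gen, link.gen, merge.gen, meta.gen, model.gen, north.gen, omega.gen, patch.gen, render.gen, report.gen, router.gen, south.gen, sync.txt, tokens.gen.

First demand of the output computes:
  driver.gen = min2(0, 6) = 0
  index.gen = mul(6, 0) = 0
  graph.gen = max2(0, 0) = 0
  east.gen = absv(0) = 0
  codegen.gen = sub(0, 0) = 0
  meta.gen = min2(0, 6) = 0
  south.gen = min2(0, 0) = 0
  build.gen = max2(0, 0) = 0
  fold.gen = sub(0, 0) = 0
  link.gen = sub(0, 0) = 0
  patch.gen = mul(0, 0) = 0
  render.gen = add(0, 0) = 0
  router.gen = sub(0, 0) = 0
  amber.gen = add(0, 0) = 0
  deps.gen = min2(0, 0) = 0
  delta.gen = sub(0, 0) = 0
  tokens.gen = sub(0, 0) = 0
  model.gen = absv(0) = 0
  merge.gen = max2(0, 0) = 0
  kernel.gen = neg(0) = 0
  export.gen = sub(0, 0) = 0
  omega.gen = sub(0, 0) = 0
  report.gen = absv(0) = 0
  check.gen = add(0, 0) = 0
  layout.gen = add(0, 0) = 0
  north.gen = max2(0, 0) = 0

After the edit, cleaning proceeds:
  driver.gen: a read changed (sync.txt 0->9) — executes, giving 6.
  index.gen: a read changed (sync.txt 0->9) — executes, giving 54.
  graph.gen: a read changed (driver.gen 0->6; index.gen 0->54) — executes, giving 54.
  east.gen: a read changed (graph.gen 0->54) — executes, giving 54.
  codegen.gen: a read changed (driver.gen 0->6; east.gen 0->54) — executes, giving -48.
  meta.gen: a read changed (index.gen 0->54) — executes, giving 6.
  south.gen: a read changed (codegen.gen 0->-48; east.gen 0->54) — executes, giving -48.
  build.gen: a read changed (east.gen 0->54; south.gen 0->-48) — executes, giving 54.
  fold.gen: a read changed (build.gen 0->54; south.gen 0->-48) — executes, giving 102.
  link.gen: a read changed (south.gen 0->-48; fold.gen 0->102) — executes, giving -150.
  patch.gen: a read changed (build.gen 0->54; sync.txt 0->9) — executes, giving 486.
  render.gen: a read changed (index.gen 0->54; patch.gen 0->486) — executes, giving 540.
  router.gen: a read changed (render.gen 0->540; codegen.gen 0->-48) — executes, giving 588.
  amber.gen: a read changed (driver.gen 0->6; router.gen 0->588) — executes, giving 594.
  deps.gen: a read changed (amber.gen 0->594; router.gen 0->588) — executes, giving 588.
  delta.gen: a read changed (amber.gen 0->594; deps.gen 0->588) — executes, giving 6.
  tokens.gen: a read changed (east.gen 0->54; link.gen 0->-150) — executes, giving 204.
  model.gen: a read changed (tokens.gen 0->204) — executes, giving 204.
  merge.gen: a read changed (delta.gen 0->6; model.gen 0->204) — executes, giving 204.
  kernel.gen: a read changed (merge.gen 0->204) — executes, giving -204.
  export.gen: a read changed (meta.gen 0->6; kernel.gen 0->-204) — executes, giving 210.
  omega.gen: a read changed (kernel.gen 0->-204; export.gen 0->210) — executes, giving -414.
  report.gen: a read changed (merge.gen 0->204) — executes, giving 204.
  check.gen: a read changed (merge.gen 0->204; report.gen 0->204) — executes, giving 408.
  layout.gen: a read changed (omega.gen 0->-414; check.gen 0->408) — executes, giving -6.
  north.gen: a read changed (layout.gen 0->-6; patch.gen 0->486) — executes, giving 486.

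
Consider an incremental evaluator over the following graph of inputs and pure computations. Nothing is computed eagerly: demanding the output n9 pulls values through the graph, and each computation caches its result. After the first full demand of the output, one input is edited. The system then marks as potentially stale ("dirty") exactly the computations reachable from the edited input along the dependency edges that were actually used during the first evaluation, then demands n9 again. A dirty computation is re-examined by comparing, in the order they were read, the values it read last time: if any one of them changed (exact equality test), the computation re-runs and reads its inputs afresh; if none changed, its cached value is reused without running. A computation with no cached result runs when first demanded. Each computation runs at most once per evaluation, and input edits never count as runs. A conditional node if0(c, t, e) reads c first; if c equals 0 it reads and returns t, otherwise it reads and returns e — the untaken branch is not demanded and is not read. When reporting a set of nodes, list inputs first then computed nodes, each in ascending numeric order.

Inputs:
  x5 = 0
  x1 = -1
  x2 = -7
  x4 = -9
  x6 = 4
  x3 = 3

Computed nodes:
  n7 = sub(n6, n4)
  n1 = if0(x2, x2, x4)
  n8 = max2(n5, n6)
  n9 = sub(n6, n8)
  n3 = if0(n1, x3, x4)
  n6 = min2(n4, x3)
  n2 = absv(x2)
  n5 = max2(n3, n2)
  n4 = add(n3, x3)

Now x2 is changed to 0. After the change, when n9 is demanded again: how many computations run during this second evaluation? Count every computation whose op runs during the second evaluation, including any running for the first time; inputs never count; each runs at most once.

Run set: n1, n2, n3, n4, n5, n6, n8, n9 (8 run).

Initial pass — values computed on the first demand:
  n1 = if0(x2=-7 -> else branch x4) = -9
  n2 = absv(-7) = 7
  n3 = if0(n1=-9 -> else branch x4) = -9
  n4 = add(-9, 3) = -6
  n5 = max2(-9, 7) = 7
  n6 = min2(-6, 3) = -6
  n8 = max2(7, -6) = 7
  n9 = sub(-6, 7) = -13

Second demand — change propagation:
  n1: re-runs because x2 -7->0; new result 0.
  n2: re-runs because x2 -7->0; new result 0.
  n3: re-runs because n1 -9->0; new result 3.
  n4: re-runs because n3 -9->3; new result 6.
  n5: re-runs because n3 -9->3; n2 7->0; new result 3.
  n6: re-runs because n4 -6->6; new result 3.
  n8: re-runs because n5 7->3; n6 -6->3; new result 3.
  n9: re-runs because n6 -6->3; n8 7->3; new result 0.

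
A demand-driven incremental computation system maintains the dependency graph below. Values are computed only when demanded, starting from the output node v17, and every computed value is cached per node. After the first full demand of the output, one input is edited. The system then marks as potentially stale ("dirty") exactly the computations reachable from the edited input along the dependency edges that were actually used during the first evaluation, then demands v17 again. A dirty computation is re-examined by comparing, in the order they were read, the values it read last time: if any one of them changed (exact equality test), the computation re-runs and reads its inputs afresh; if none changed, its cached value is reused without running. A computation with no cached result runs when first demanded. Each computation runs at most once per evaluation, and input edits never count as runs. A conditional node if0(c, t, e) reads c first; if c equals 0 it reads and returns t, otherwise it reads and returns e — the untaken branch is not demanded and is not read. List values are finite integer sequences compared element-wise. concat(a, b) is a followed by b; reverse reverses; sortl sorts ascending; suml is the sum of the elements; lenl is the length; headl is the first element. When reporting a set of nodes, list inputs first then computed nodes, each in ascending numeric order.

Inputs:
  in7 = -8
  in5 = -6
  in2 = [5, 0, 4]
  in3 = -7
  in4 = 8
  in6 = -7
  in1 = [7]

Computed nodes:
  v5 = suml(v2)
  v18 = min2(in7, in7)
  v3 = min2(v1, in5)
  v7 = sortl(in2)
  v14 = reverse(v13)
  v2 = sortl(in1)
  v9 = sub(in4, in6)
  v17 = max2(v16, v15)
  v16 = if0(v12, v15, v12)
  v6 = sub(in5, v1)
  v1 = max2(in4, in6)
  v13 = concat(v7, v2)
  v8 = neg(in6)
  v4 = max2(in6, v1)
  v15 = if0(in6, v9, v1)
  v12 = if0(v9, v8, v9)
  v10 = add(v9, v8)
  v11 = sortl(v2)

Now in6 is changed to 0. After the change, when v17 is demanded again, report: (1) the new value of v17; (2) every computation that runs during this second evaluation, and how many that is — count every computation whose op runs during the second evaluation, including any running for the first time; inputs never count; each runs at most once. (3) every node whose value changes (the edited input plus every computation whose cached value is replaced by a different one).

New value of v17: 8.
Computations that run: v9, v12, v15, v16, v17 — 5 in total.
Values that change: in6, v9, v12, v16, v17.
Key observation: a condition flipped, so demand moved to the other branch — v1 is never re-examined.

First evaluation (everything demanded from the output):
  v1 = max2(8, -7) = 8
  v9 = sub(8, -7) = 15
  v12 = if0(v9=15 -> else branch v9) = 15
  v15 = if0(in6=-7 -> else branch v1) = 8
  v16 = if0(v12=15 -> else branch v12) = 15
  v17 = max2(15, 8) = 15

Propagation after the edit:
  v1: marked dirty but never re-examined — demand shifted away from it.
  v9: runs — in6 -7->0; result 8.
  v12: runs — v9 15->8; v9 15->8; result 8.
  v15: runs — in6 -7->0; result 8 (same value as before).
  v16: runs — v12 15->8; v12 15->8; result 8.
  v17: runs — v16 15->8; result 8.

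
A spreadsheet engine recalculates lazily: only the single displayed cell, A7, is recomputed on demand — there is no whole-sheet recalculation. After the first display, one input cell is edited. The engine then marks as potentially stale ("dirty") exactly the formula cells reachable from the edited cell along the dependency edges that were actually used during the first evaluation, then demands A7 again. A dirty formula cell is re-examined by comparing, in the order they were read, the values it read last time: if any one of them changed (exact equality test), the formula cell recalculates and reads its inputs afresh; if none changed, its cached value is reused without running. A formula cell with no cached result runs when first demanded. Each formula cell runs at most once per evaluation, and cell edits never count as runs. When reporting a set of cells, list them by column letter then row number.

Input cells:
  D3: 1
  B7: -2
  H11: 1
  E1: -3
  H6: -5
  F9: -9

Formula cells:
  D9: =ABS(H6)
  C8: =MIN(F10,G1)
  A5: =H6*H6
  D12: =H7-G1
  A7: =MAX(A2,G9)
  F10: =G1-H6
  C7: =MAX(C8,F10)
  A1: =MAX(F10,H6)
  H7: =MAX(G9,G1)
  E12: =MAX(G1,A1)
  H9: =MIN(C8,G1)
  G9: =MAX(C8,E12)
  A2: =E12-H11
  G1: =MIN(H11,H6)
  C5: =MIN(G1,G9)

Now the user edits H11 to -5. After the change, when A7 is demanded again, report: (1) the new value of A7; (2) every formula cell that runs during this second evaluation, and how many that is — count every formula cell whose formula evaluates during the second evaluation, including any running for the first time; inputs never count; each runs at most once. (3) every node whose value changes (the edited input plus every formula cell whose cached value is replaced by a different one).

First evaluation (everything demanded from the output):
  G1 = MIN(1, -5) = -5
  F10 = -5 - -5 = 0
  A1 = MAX(0, -5) = 0
  C8 = MIN(0, -5) = -5
  E12 = MAX(-5, 0) = 0
  A2 = 0 - 1 = -1
  G9 = MAX(-5, 0) = 0
  A7 = MAX(-1, 0) = 0

Propagation after the edit:
  G1: runs — H11 1->-5; result -5 (same value as before).
  F10: checked — values it read are unchanged (G1 unchanged, H6 unchanged); reused cached 0 without running.
  A1: checked — values it read are unchanged (F10 unchanged, H6 unchanged); reused cached 0 without running.
  C8: checked — values it read are unchanged (F10 unchanged, G1 unchanged); reused cached -5 without running.
  E12: checked — values it read are unchanged (G1 unchanged, A1 unchanged); reused cached 0 without running.
  A2: runs — H11 1->-5; result 5.
  G9: checked — values it read are unchanged (C8 unchanged, E12 unchanged); reused cached 0 without running.
  A7: runs — A2 -1->5; result 5.

Key observation: the cutoff stops propagation at F10 — its inputs' values are unchanged, so it reuses its cache.

New value of A7: 5.
Formula cells that run: A2, A7, G1 — 3 in total.
Values that change: A2, A7, H11.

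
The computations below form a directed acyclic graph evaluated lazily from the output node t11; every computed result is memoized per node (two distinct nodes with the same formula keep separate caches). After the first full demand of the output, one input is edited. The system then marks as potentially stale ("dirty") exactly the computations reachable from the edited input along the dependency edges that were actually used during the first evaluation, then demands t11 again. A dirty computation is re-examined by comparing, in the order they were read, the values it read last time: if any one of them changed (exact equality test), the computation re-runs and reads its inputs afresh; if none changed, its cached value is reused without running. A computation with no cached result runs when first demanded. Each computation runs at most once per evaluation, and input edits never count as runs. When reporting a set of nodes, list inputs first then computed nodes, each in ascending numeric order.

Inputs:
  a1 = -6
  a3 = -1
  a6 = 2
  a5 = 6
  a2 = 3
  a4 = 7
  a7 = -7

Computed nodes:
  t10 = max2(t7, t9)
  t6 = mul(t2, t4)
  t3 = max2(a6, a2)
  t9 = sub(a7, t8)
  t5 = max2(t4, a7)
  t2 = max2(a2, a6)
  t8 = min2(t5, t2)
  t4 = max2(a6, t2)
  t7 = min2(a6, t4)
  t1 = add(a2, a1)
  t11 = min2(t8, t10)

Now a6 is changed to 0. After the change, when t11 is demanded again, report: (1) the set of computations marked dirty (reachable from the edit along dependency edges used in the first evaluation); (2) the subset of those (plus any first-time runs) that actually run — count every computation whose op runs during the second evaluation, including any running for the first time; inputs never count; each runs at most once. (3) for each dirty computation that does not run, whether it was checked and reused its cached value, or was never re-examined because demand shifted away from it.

First demand of the output computes:
  t2 = max2(3, 2) = 3
  t4 = max2(2, 3) = 3
  t5 = max2(3, -7) = 3
  t7 = min2(2, 3) = 2
  t8 = min2(3, 3) = 3
  t9 = sub(-7, 3) = -10
  t10 = max2(2, -10) = 2
  t11 = min2(3, 2) = 2

After the edit, cleaning proceeds:
  t2: a read changed (a6 2->0) — executes, giving 3 — identical to its old value.
  t4: a read changed (a6 2->0) — executes, giving 3 — identical to its old value.
  t5: dirty, but its reads are unchanged (t4 unchanged, a7 unchanged); cached 3 stands.
  t7: a read changed (a6 2->0) — executes, giving 0.
  t8: dirty, but its reads are unchanged (t5 unchanged, t2 unchanged); cached 3 stands.
  t9: dirty, but its reads are unchanged (a7 unchanged, t8 unchanged); cached -10 stands.
  t10: a read changed (t7 2->0) — executes, giving 0.
  t11: a read changed (t10 2->0) — executes, giving 0.

Note where the cutoff bites: t5 is checked, finds nothing changed, and keeps its cache.

The edit dirties: t2, t4, t5, t7, t8, t9, t10, t11.
5 computations run: t2, t4, t7, t10, t11.
Cache hits after checking: t5, t8, t9.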